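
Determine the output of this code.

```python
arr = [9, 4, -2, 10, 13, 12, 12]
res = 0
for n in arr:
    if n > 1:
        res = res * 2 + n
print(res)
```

520

n=9: >1, res = 0*2+9 = 9
n=4: >1, res = 9*2+4 = 22
n=-2: not >1
n=10: >1, res = 22*2+10 = 54
n=13: >1, res = 54*2+13 = 121
n=12: >1, res = 121*2+12 = 254
n=12: >1, res = 254*2+12 = 520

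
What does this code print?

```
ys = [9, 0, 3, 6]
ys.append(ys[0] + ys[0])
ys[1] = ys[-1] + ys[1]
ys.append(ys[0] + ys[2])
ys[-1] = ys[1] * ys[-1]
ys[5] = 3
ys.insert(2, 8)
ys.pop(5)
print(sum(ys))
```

append ys[0]+ys[0] = 9+9 = 18 → [9, 0, 3, 6, 18]
ys[1] = ys[-1]+ys[1] = 18+0 = 18 → [9, 18, 3, 6, 18]
append ys[0]+ys[2] = 9+3 = 12 → [9, 18, 3, 6, 18, 12]
ys[-1] = ys[1]*ys[-1] = 18*12 = 216 → [9, 18, 3, 6, 18, 216]
ys[5] = 3 → [9, 18, 3, 6, 18, 3]
insert 8 at 2 → [9, 18, 8, 3, 6, 18, 3]
pop(5) removes 18 → [9, 18, 8, 3, 6, 3]
sum = 47

47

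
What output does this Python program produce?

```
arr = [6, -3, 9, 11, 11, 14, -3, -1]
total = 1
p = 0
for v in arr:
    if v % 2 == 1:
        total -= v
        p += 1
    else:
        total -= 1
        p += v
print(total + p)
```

1

v=6: not odd, total = 1-1 = 0; p=6
v=-3: odd, total = 0-(-3) = 3; p=7
v=9: odd, total = 3-9 = -6; p=8
v=11: odd, total = (-6)-11 = -17; p=9
v=11: odd, total = (-17)-11 = -28; p=10
v=14: not odd, total = (-28)-1 = -29; p=24
v=-3: odd, total = (-29)-(-3) = -26; p=25
v=-1: odd, total = (-26)-(-1) = -25; p=26
total+p = (-25)+26 = 1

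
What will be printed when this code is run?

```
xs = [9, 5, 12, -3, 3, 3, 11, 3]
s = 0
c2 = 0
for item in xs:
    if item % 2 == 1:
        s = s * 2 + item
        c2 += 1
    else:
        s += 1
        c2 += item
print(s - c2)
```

item=9: odd, s = 0*2+9 = 9; c2=1
item=5: odd, s = 9*2+5 = 23; c2=2
item=12: not odd, s = 23+1 = 24; c2=14
item=-3: odd, s = 24*2+(-3) = 45; c2=15
item=3: odd, s = 45*2+3 = 93; c2=16
item=3: odd, s = 93*2+3 = 189; c2=17
item=11: odd, s = 189*2+11 = 389; c2=18
item=3: odd, s = 389*2+3 = 781; c2=19
s-c2 = 781-19 = 762

762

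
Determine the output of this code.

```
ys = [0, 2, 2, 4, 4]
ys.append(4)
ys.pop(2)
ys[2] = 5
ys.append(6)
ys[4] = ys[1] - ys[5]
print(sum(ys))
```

13

append 4 → [0, 2, 2, 4, 4, 4]
pop(2) removes 2 → [0, 2, 4, 4, 4]
ys[2] = 5 → [0, 2, 5, 4, 4]
append 6 → [0, 2, 5, 4, 4, 6]
ys[4] = ys[1]-ys[5] = 2-6 = -4 → [0, 2, 5, 4, -4, 6]
sum = 13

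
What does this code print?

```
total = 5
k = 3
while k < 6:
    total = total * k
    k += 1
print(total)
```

k=3: total = 5*3 = 15
k=4: total = 15*4 = 60
k=5: total = 60*5 = 300

300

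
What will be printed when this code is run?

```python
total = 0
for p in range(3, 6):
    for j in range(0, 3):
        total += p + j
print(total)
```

45

p=3,j=0: total = 0+3 = 3
p=3,j=1: total = 3+4 = 7
p=3,j=2: total = 7+5 = 12
p=4,j=0: total = 12+4 = 16
p=4,j=1: total = 16+5 = 21
p=4,j=2: total = 21+6 = 27
p=5,j=0: total = 27+5 = 32
p=5,j=1: total = 32+6 = 38
p=5,j=2: total = 38+7 = 45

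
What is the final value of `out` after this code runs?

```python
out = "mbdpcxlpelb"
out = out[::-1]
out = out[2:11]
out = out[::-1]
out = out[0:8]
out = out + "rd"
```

reverse → 'bleplxcpdbm'
slice [2:11] → 'eplxcpdbm'
reverse → 'mbdpcxlpe'
slice [0:8] → 'mbdpcxlp'
+ 'rd' → 'mbdpcxlprd'

'mbdpcxlprd'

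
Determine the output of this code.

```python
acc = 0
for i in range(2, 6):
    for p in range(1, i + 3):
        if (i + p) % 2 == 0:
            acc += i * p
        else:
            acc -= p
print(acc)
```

i=2,p=1: odd sum, acc = 0-1 = -1
i=2,p=2: even sum, acc = (-1)+4 = 3
i=2,p=3: odd sum, acc = 3-3 = 0
i=2,p=4: even sum, acc = 0+8 = 8
i=3,p=1: even sum, acc = 8+3 = 11
i=3,p=2: odd sum, acc = 11-2 = 9
i=3,p=3: even sum, acc = 9+9 = 18
i=3,p=4: odd sum, acc = 18-4 = 14
i=3,p=5: even sum, acc = 14+15 = 29
i=4,p=1: odd sum, acc = 29-1 = 28
i=4,p=2: even sum, acc = 28+8 = 36
i=4,p=3: odd sum, acc = 36-3 = 33
i=4,p=4: even sum, acc = 33+16 = 49
i=4,p=5: odd sum, acc = 49-5 = 44
i=4,p=6: even sum, acc = 44+24 = 68
i=5,p=1: even sum, acc = 68+5 = 73
i=5,p=2: odd sum, acc = 73-2 = 71
i=5,p=3: even sum, acc = 71+15 = 86
i=5,p=4: odd sum, acc = 86-4 = 82
i=5,p=5: even sum, acc = 82+25 = 107
i=5,p=6: odd sum, acc = 107-6 = 101
i=5,p=7: even sum, acc = 101+35 = 136

136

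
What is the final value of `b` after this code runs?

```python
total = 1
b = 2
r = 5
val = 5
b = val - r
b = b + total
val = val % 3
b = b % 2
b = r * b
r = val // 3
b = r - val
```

-2

b = 5-5 = 0
b = 0+1 = 1
val = 5%3 = 2
b = 1%2 = 1
b = 5*1 = 5
r = 2//3 = 0
b = 0-2 = -2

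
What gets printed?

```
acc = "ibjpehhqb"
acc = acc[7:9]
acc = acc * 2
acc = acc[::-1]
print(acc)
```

slice [7:9] → 'qb'
repeat ×2 → 'qbqb'
reverse → 'bqbq'

bqbq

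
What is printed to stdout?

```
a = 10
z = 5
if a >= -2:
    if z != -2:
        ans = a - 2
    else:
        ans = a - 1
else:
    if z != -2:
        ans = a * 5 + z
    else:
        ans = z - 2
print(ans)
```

a=10, z=5
a >= -2 is True; z != -2 is True
→ ans = a - 2 = 8

8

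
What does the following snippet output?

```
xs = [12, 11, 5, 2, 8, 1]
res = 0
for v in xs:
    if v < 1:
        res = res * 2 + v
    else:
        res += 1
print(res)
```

6

v=12: not <1, res = 0+1 = 1
v=11: not <1, res = 1+1 = 2
v=5: not <1, res = 2+1 = 3
v=2: not <1, res = 3+1 = 4
v=8: not <1, res = 4+1 = 5
v=1: not <1, res = 5+1 = 6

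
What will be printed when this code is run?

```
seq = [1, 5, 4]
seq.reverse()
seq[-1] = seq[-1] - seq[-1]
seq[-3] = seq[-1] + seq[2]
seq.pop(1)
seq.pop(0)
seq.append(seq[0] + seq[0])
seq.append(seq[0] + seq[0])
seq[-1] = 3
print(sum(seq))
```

3

reverse → [4, 5, 1]
seq[-1] = seq[-1]-seq[-1] = 1-1 = 0 → [4, 5, 0]
seq[-3] = seq[-1]+seq[2] = 0+0 = 0 → [0, 5, 0]
pop(1) removes 5 → [0, 0]
pop(0) removes 0 → [0]
append seq[0]+seq[0] = 0+0 = 0 → [0, 0]
append seq[0]+seq[0] = 0+0 = 0 → [0, 0, 0]
seq[-1] = 3 → [0, 0, 3]
sum = 3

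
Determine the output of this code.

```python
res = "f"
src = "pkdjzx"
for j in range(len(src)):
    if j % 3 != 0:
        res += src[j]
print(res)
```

fkdzx

j=0: skip
j=1: add 'k' → 'fk'
j=2: add 'd' → 'fkd'
j=3: skip
j=4: add 'z' → 'fkdz'
j=5: add 'x' → 'fkdzx'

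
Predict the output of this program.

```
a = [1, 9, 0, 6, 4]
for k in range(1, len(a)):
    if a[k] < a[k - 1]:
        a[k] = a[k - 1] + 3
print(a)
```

[1, 9, 12, 15, 18]

k=1: 9>=1, unchanged → [1, 9, 0, 6, 4]
k=2: 0<9, a[2] = 9+3 = 12 → [1, 9, 12, 6, 4]
k=3: 6<12, a[3] = 12+3 = 15 → [1, 9, 12, 15, 4]
k=4: 4<15, a[4] = 15+3 = 18 → [1, 9, 12, 15, 18]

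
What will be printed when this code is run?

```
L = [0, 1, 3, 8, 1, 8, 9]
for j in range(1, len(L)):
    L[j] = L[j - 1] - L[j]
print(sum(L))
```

-81

j=1: L[1] = 0-1 = -1 → [0, -1, 3, 8, 1, 8, 9]
j=2: L[2] = (-1)-3 = -4 → [0, -1, -4, 8, 1, 8, 9]
j=3: L[3] = (-4)-8 = -12 → [0, -1, -4, -12, 1, 8, 9]
j=4: L[4] = (-12)-1 = -13 → [0, -1, -4, -12, -13, 8, 9]
j=5: L[5] = (-13)-8 = -21 → [0, -1, -4, -12, -13, -21, 9]
j=6: L[6] = (-21)-9 = -30 → [0, -1, -4, -12, -13, -21, -30]
sum = -81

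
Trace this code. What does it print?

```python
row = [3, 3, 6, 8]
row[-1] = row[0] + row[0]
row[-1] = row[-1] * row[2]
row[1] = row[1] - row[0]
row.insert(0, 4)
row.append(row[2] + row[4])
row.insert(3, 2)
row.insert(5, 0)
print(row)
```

[4, 3, 0, 2, 6, 0, 36, 36]

row[-1] = row[0]+row[0] = 3+3 = 6 → [3, 3, 6, 6]
row[-1] = row[-1]*row[2] = 6*6 = 36 → [3, 3, 6, 36]
row[1] = row[1]-row[0] = 3-3 = 0 → [3, 0, 6, 36]
insert 4 at 0 → [4, 3, 0, 6, 36]
append row[2]+row[4] = 0+36 = 36 → [4, 3, 0, 6, 36, 36]
insert 2 at 3 → [4, 3, 0, 2, 6, 36, 36]
insert 0 at 5 → [4, 3, 0, 2, 6, 0, 36, 36]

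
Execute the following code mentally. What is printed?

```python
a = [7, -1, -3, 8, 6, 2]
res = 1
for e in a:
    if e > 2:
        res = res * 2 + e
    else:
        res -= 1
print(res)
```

e=7: >2, res = 1*2+7 = 9
e=-1: not >2, res = 9-1 = 8
e=-3: not >2, res = 8-1 = 7
e=8: >2, res = 7*2+8 = 22
e=6: >2, res = 22*2+6 = 50
e=2: not >2, res = 50-1 = 49

49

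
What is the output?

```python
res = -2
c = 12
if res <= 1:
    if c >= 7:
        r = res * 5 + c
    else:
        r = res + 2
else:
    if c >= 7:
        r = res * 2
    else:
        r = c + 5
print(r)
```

res=-2, c=12
res <= 1 is True; c >= 7 is True
→ r = res * 5 + c = 2

2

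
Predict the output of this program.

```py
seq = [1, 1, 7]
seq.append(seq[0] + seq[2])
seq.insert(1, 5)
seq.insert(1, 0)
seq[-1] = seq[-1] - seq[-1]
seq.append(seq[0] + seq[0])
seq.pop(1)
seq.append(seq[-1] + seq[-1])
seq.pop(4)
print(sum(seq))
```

20

append seq[0]+seq[2] = 1+7 = 8 → [1, 1, 7, 8]
insert 5 at 1 → [1, 5, 1, 7, 8]
insert 0 at 1 → [1, 0, 5, 1, 7, 8]
seq[-1] = seq[-1]-seq[-1] = 8-8 = 0 → [1, 0, 5, 1, 7, 0]
append seq[0]+seq[0] = 1+1 = 2 → [1, 0, 5, 1, 7, 0, 2]
pop(1) removes 0 → [1, 5, 1, 7, 0, 2]
append seq[-1]+seq[-1] = 2+2 = 4 → [1, 5, 1, 7, 0, 2, 4]
pop(4) removes 0 → [1, 5, 1, 7, 2, 4]
sum = 20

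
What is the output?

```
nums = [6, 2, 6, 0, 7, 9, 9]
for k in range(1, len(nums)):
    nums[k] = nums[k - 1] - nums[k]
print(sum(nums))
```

-48

k=1: nums[1] = 6-2 = 4 → [6, 4, 6, 0, 7, 9, 9]
k=2: nums[2] = 4-6 = -2 → [6, 4, -2, 0, 7, 9, 9]
k=3: nums[3] = (-2)-0 = -2 → [6, 4, -2, -2, 7, 9, 9]
k=4: nums[4] = (-2)-7 = -9 → [6, 4, -2, -2, -9, 9, 9]
k=5: nums[5] = (-9)-9 = -18 → [6, 4, -2, -2, -9, -18, 9]
k=6: nums[6] = (-18)-9 = -27 → [6, 4, -2, -2, -9, -18, -27]
sum = -48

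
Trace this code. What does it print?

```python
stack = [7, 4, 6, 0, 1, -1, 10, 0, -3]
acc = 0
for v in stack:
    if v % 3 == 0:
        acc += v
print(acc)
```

v=7: not %3==0
v=4: not %3==0
v=6: %3==0, acc = 0+6 = 6
v=0: %3==0, acc = 6+0 = 6
v=1: not %3==0
v=-1: not %3==0
v=10: not %3==0
v=0: %3==0, acc = 6+0 = 6
v=-3: %3==0, acc = 6+(-3) = 3

3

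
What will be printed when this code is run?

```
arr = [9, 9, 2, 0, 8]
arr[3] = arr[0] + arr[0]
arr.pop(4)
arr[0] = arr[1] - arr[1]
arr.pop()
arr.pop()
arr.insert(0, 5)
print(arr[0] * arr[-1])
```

45

arr[3] = arr[0]+arr[0] = 9+9 = 18 → [9, 9, 2, 18, 8]
pop(4) removes 8 → [9, 9, 2, 18]
arr[0] = arr[1]-arr[1] = 9-9 = 0 → [0, 9, 2, 18]
pop() removes 18 → [0, 9, 2]
pop() removes 2 → [0, 9]
insert 5 at 0 → [5, 0, 9]
arr[0]*arr[-1] = 5*9 = 45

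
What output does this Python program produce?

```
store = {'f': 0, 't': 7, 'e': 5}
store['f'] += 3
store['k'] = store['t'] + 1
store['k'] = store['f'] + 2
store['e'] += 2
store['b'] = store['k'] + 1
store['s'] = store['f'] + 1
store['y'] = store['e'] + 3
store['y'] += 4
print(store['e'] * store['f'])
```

21

store['f'] = 0+3 = 3 → {'f': 3, 't': 7, 'e': 5}
store['k'] = store['t']+1 = 8 → {'f': 3, 't': 7, 'e': 5, 'k': 8}
store['k'] = store['f']+2 = 5 → {'f': 3, 't': 7, 'e': 5, 'k': 5}
store['e'] = 5+2 = 7 → {'f': 3, 't': 7, 'e': 7, 'k': 5}
store['b'] = store['k']+1 = 6 → {'f': 3, 't': 7, 'e': 7, 'k': 5, 'b': 6}
store['s'] = store['f']+1 = 4 → {'f': 3, 't': 7, 'e': 7, 'k': 5, 'b': 6, 's': 4}
store['y'] = store['e']+3 = 10 → {'f': 3, 't': 7, 'e': 7, 'k': 5, 'b': 6, 's': 4, 'y': 10}
store['y'] = 10+4 = 14 → {'f': 3, 't': 7, 'e': 7, 'k': 5, 'b': 6, 's': 4, 'y': 14}
store['e']*store['f'] = 7*3 = 21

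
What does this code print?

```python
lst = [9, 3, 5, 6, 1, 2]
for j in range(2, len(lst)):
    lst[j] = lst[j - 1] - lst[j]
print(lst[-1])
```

-11

j=2: lst[2] = 3-5 = -2 → [9, 3, -2, 6, 1, 2]
j=3: lst[3] = (-2)-6 = -8 → [9, 3, -2, -8, 1, 2]
j=4: lst[4] = (-8)-1 = -9 → [9, 3, -2, -8, -9, 2]
j=5: lst[5] = (-9)-2 = -11 → [9, 3, -2, -8, -9, -11]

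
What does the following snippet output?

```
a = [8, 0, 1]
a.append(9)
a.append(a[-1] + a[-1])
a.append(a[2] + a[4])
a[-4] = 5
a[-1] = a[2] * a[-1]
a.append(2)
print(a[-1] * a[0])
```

16

append 9 → [8, 0, 1, 9]
append a[-1]+a[-1] = 9+9 = 18 → [8, 0, 1, 9, 18]
append a[2]+a[4] = 1+18 = 19 → [8, 0, 1, 9, 18, 19]
a[-4] = 5 → [8, 0, 5, 9, 18, 19]
a[-1] = a[2]*a[-1] = 5*19 = 95 → [8, 0, 5, 9, 18, 95]
append 2 → [8, 0, 5, 9, 18, 95, 2]
a[-1]*a[0] = 2*8 = 16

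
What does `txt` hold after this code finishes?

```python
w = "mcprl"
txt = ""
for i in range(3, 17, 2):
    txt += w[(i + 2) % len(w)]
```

i=3: add w[0]='m' → 'm'
i=5: add w[2]='p' → 'mp'
i=7: add w[4]='l' → 'mpl'
i=9: add w[1]='c' → 'mplc'
i=11: add w[3]='r' → 'mplcr'
i=13: add w[0]='m' → 'mplcrm'
i=15: add w[2]='p' → 'mplcrmp'

'mplcrmp'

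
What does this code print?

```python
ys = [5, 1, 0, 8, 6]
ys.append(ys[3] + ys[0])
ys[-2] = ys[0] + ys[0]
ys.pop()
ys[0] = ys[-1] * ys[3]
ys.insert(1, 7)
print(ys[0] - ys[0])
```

append ys[3]+ys[0] = 8+5 = 13 → [5, 1, 0, 8, 6, 13]
ys[-2] = ys[0]+ys[0] = 5+5 = 10 → [5, 1, 0, 8, 10, 13]
pop() removes 13 → [5, 1, 0, 8, 10]
ys[0] = ys[-1]*ys[3] = 10*8 = 80 → [80, 1, 0, 8, 10]
insert 7 at 1 → [80, 7, 1, 0, 8, 10]
ys[0]-ys[0] = 80-80 = 0

0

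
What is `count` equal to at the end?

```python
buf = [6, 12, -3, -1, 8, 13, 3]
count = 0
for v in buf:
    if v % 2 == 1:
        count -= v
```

-12

v=6: not odd
v=12: not odd
v=-3: odd, count = 0-(-3) = 3
v=-1: odd, count = 3-(-1) = 4
v=8: not odd
v=13: odd, count = 4-13 = -9
v=3: odd, count = (-9)-3 = -12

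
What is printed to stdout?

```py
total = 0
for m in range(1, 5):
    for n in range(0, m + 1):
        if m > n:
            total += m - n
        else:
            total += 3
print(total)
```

m=1,n=0: 1>0, total = 0+1 = 1
m=1,n=1: not 1>1, total = 1+3 = 4
m=2,n=0: 2>0, total = 4+2 = 6
m=2,n=1: 2>1, total = 6+1 = 7
m=2,n=2: not 2>2, total = 7+3 = 10
m=3,n=0: 3>0, total = 10+3 = 13
m=3,n=1: 3>1, total = 13+2 = 15
m=3,n=2: 3>2, total = 15+1 = 16
m=3,n=3: not 3>3, total = 16+3 = 19
m=4,n=0: 4>0, total = 19+4 = 23
m=4,n=1: 4>1, total = 23+3 = 26
m=4,n=2: 4>2, total = 26+2 = 28
m=4,n=3: 4>3, total = 28+1 = 29
m=4,n=4: not 4>4, total = 29+3 = 32

32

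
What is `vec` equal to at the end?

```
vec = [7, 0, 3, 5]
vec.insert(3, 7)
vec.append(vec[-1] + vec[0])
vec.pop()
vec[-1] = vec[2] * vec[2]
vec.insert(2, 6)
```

[7, 0, 6, 3, 7, 9]

insert 7 at 3 → [7, 0, 3, 7, 5]
append vec[-1]+vec[0] = 5+7 = 12 → [7, 0, 3, 7, 5, 12]
pop() removes 12 → [7, 0, 3, 7, 5]
vec[-1] = vec[2]*vec[2] = 3*3 = 9 → [7, 0, 3, 7, 9]
insert 6 at 2 → [7, 0, 6, 3, 7, 9]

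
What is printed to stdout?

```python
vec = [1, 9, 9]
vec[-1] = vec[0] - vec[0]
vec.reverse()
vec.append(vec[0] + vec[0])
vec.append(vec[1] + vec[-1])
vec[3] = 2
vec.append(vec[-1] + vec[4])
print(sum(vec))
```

vec[-1] = vec[0]-vec[0] = 1-1 = 0 → [1, 9, 0]
reverse → [0, 9, 1]
append vec[0]+vec[0] = 0+0 = 0 → [0, 9, 1, 0]
append vec[1]+vec[-1] = 9+0 = 9 → [0, 9, 1, 0, 9]
vec[3] = 2 → [0, 9, 1, 2, 9]
append vec[-1]+vec[4] = 9+9 = 18 → [0, 9, 1, 2, 9, 18]
sum = 39

39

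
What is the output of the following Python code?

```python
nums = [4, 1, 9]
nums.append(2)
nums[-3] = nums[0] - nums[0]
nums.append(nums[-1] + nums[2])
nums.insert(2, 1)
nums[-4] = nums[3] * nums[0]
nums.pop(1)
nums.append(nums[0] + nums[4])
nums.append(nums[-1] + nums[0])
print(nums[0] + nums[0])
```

append 2 → [4, 1, 9, 2]
nums[-3] = nums[0]-nums[0] = 4-4 = 0 → [4, 0, 9, 2]
append nums[-1]+nums[2] = 2+9 = 11 → [4, 0, 9, 2, 11]
insert 1 at 2 → [4, 0, 1, 9, 2, 11]
nums[-4] = nums[3]*nums[0] = 9*4 = 36 → [4, 0, 36, 9, 2, 11]
pop(1) removes 0 → [4, 36, 9, 2, 11]
append nums[0]+nums[4] = 4+11 = 15 → [4, 36, 9, 2, 11, 15]
append nums[-1]+nums[0] = 15+4 = 19 → [4, 36, 9, 2, 11, 15, 19]
nums[0]+nums[0] = 4+4 = 8

8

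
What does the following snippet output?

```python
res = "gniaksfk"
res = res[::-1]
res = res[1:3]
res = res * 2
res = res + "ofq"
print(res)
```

fsfsofq

reverse → 'kfskaing'
slice [1:3] → 'fs'
repeat ×2 → 'fsfs'
+ 'ofq' → 'fsfsofq'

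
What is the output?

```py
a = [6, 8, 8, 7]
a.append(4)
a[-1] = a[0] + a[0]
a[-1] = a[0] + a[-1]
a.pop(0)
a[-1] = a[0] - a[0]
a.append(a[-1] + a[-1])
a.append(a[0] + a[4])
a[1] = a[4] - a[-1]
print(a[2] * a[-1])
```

append 4 → [6, 8, 8, 7, 4]
a[-1] = a[0]+a[0] = 6+6 = 12 → [6, 8, 8, 7, 12]
a[-1] = a[0]+a[-1] = 6+12 = 18 → [6, 8, 8, 7, 18]
pop(0) removes 6 → [8, 8, 7, 18]
a[-1] = a[0]-a[0] = 8-8 = 0 → [8, 8, 7, 0]
append a[-1]+a[-1] = 0+0 = 0 → [8, 8, 7, 0, 0]
append a[0]+a[4] = 8+0 = 8 → [8, 8, 7, 0, 0, 8]
a[1] = a[4]-a[-1] = 0-8 = -8 → [8, -8, 7, 0, 0, 8]
a[2]*a[-1] = 7*8 = 56

56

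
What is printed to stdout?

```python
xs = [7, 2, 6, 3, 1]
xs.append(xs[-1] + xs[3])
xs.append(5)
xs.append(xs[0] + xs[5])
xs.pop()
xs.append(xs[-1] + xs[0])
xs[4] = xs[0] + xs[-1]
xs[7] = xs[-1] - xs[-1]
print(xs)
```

append xs[-1]+xs[3] = 1+3 = 4 → [7, 2, 6, 3, 1, 4]
append 5 → [7, 2, 6, 3, 1, 4, 5]
append xs[0]+xs[5] = 7+4 = 11 → [7, 2, 6, 3, 1, 4, 5, 11]
pop() removes 11 → [7, 2, 6, 3, 1, 4, 5]
append xs[-1]+xs[0] = 5+7 = 12 → [7, 2, 6, 3, 1, 4, 5, 12]
xs[4] = xs[0]+xs[-1] = 7+12 = 19 → [7, 2, 6, 3, 19, 4, 5, 12]
xs[7] = xs[-1]-xs[-1] = 12-12 = 0 → [7, 2, 6, 3, 19, 4, 5, 0]

[7, 2, 6, 3, 19, 4, 5, 0]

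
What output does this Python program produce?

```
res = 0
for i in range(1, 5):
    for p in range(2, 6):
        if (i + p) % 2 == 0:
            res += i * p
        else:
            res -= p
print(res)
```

40

i=1,p=2: odd sum, res = 0-2 = -2
i=1,p=3: even sum, res = (-2)+3 = 1
i=1,p=4: odd sum, res = 1-4 = -3
i=1,p=5: even sum, res = (-3)+5 = 2
i=2,p=2: even sum, res = 2+4 = 6
i=2,p=3: odd sum, res = 6-3 = 3
i=2,p=4: even sum, res = 3+8 = 11
i=2,p=5: odd sum, res = 11-5 = 6
i=3,p=2: odd sum, res = 6-2 = 4
i=3,p=3: even sum, res = 4+9 = 13
i=3,p=4: odd sum, res = 13-4 = 9
i=3,p=5: even sum, res = 9+15 = 24
i=4,p=2: even sum, res = 24+8 = 32
i=4,p=3: odd sum, res = 32-3 = 29
i=4,p=4: even sum, res = 29+16 = 45
i=4,p=5: odd sum, res = 45-5 = 40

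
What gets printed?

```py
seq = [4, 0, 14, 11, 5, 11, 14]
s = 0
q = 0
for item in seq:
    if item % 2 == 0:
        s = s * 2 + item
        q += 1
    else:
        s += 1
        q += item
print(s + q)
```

111

item=4: even, s = 0*2+4 = 4; q=1
item=0: even, s = 4*2+0 = 8; q=2
item=14: even, s = 8*2+14 = 30; q=3
item=11: not even, s = 30+1 = 31; q=14
item=5: not even, s = 31+1 = 32; q=19
item=11: not even, s = 32+1 = 33; q=30
item=14: even, s = 33*2+14 = 80; q=31
s+q = 80+31 = 111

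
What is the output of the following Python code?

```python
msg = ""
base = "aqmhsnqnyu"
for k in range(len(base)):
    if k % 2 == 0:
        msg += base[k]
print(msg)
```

amsqy

k=0: add 'a' → 'a'
k=1: skip
k=2: add 'm' → 'am'
k=3: skip
k=4: add 's' → 'ams'
k=5: skip
k=6: add 'q' → 'amsq'
k=7: skip
k=8: add 'y' → 'amsqy'
k=9: skip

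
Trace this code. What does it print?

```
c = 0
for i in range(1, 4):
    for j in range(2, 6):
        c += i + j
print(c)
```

i=1,j=2: c = 0+3 = 3
i=1,j=3: c = 3+4 = 7
i=1,j=4: c = 7+5 = 12
i=1,j=5: c = 12+6 = 18
i=2,j=2: c = 18+4 = 22
i=2,j=3: c = 22+5 = 27
i=2,j=4: c = 27+6 = 33
i=2,j=5: c = 33+7 = 40
i=3,j=2: c = 40+5 = 45
i=3,j=3: c = 45+6 = 51
i=3,j=4: c = 51+7 = 58
i=3,j=5: c = 58+8 = 66

66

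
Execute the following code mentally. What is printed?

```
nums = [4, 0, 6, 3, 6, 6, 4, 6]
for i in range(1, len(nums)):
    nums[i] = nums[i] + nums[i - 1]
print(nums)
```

i=1: nums[1] = 0+4 = 4 → [4, 4, 6, 3, 6, 6, 4, 6]
i=2: nums[2] = 6+4 = 10 → [4, 4, 10, 3, 6, 6, 4, 6]
i=3: nums[3] = 3+10 = 13 → [4, 4, 10, 13, 6, 6, 4, 6]
i=4: nums[4] = 6+13 = 19 → [4, 4, 10, 13, 19, 6, 4, 6]
i=5: nums[5] = 6+19 = 25 → [4, 4, 10, 13, 19, 25, 4, 6]
i=6: nums[6] = 4+25 = 29 → [4, 4, 10, 13, 19, 25, 29, 6]
i=7: nums[7] = 6+29 = 35 → [4, 4, 10, 13, 19, 25, 29, 35]

[4, 4, 10, 13, 19, 25, 29, 35]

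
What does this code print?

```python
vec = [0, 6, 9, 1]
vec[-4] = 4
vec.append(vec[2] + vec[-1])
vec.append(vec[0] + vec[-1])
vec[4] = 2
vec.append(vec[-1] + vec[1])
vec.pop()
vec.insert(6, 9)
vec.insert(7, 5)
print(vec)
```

vec[-4] = 4 → [4, 6, 9, 1]
append vec[2]+vec[-1] = 9+1 = 10 → [4, 6, 9, 1, 10]
append vec[0]+vec[-1] = 4+10 = 14 → [4, 6, 9, 1, 10, 14]
vec[4] = 2 → [4, 6, 9, 1, 2, 14]
append vec[-1]+vec[1] = 14+6 = 20 → [4, 6, 9, 1, 2, 14, 20]
pop() removes 20 → [4, 6, 9, 1, 2, 14]
insert 9 at 6 → [4, 6, 9, 1, 2, 14, 9]
insert 5 at 7 → [4, 6, 9, 1, 2, 14, 9, 5]

[4, 6, 9, 1, 2, 14, 9, 5]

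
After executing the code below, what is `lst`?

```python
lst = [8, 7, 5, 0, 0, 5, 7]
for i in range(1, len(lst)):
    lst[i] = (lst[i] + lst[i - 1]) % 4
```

i=1: lst[1] = (7+8)%4 = 3 → [8, 3, 5, 0, 0, 5, 7]
i=2: lst[2] = (5+3)%4 = 0 → [8, 3, 0, 0, 0, 5, 7]
i=3: lst[3] = (0+0)%4 = 0 → [8, 3, 0, 0, 0, 5, 7]
i=4: lst[4] = (0+0)%4 = 0 → [8, 3, 0, 0, 0, 5, 7]
i=5: lst[5] = (5+0)%4 = 1 → [8, 3, 0, 0, 0, 1, 7]
i=6: lst[6] = (7+1)%4 = 0 → [8, 3, 0, 0, 0, 1, 0]

[8, 3, 0, 0, 0, 1, 0]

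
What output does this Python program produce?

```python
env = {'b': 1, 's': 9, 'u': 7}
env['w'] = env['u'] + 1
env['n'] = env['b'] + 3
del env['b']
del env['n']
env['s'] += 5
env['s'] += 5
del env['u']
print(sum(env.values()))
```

27

env['w'] = env['u']+1 = 8 → {'b': 1, 's': 9, 'u': 7, 'w': 8}
env['n'] = env['b']+3 = 4 → {'b': 1, 's': 9, 'u': 7, 'w': 8, 'n': 4}
del 'b' → {'s': 9, 'u': 7, 'w': 8, 'n': 4}
del 'n' → {'s': 9, 'u': 7, 'w': 8}
env['s'] = 9+5 = 14 → {'s': 14, 'u': 7, 'w': 8}
env['s'] = 14+5 = 19 → {'s': 19, 'u': 7, 'w': 8}
del 'u' → {'s': 19, 'w': 8}
sum of values = 27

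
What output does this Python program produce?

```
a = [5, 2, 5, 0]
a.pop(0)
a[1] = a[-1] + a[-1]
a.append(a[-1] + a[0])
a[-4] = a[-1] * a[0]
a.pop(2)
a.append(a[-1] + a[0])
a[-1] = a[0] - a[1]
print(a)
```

pop(0) removes 5 → [2, 5, 0]
a[1] = a[-1]+a[-1] = 0+0 = 0 → [2, 0, 0]
append a[-1]+a[0] = 0+2 = 2 → [2, 0, 0, 2]
a[-4] = a[-1]*a[0] = 2*2 = 4 → [4, 0, 0, 2]
pop(2) removes 0 → [4, 0, 2]
append a[-1]+a[0] = 2+4 = 6 → [4, 0, 2, 6]
a[-1] = a[0]-a[1] = 4-0 = 4 → [4, 0, 2, 4]

[4, 0, 2, 4]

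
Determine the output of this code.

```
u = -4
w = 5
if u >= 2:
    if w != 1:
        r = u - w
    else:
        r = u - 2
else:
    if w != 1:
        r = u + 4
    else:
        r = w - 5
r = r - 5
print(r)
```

-5

u=-4, w=5
u >= 2 is False; w != 1 is True
→ r = u + 4 = 0
r = 0-5 = -5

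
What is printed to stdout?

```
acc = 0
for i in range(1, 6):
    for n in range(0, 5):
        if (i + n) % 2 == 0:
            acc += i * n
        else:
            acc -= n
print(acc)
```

i=1,n=0: odd sum, acc = 0-0 = 0
i=1,n=1: even sum, acc = 0+1 = 1
i=1,n=2: odd sum, acc = 1-2 = -1
i=1,n=3: even sum, acc = (-1)+3 = 2
i=1,n=4: odd sum, acc = 2-4 = -2
i=2,n=0: even sum, acc = (-2)+0 = -2
i=2,n=1: odd sum, acc = (-2)-1 = -3
i=2,n=2: even sum, acc = (-3)+4 = 1
i=2,n=3: odd sum, acc = 1-3 = -2
i=2,n=4: even sum, acc = (-2)+8 = 6
i=3,n=0: odd sum, acc = 6-0 = 6
i=3,n=1: even sum, acc = 6+3 = 9
i=3,n=2: odd sum, acc = 9-2 = 7
i=3,n=3: even sum, acc = 7+9 = 16
i=3,n=4: odd sum, acc = 16-4 = 12
i=4,n=0: even sum, acc = 12+0 = 12
i=4,n=1: odd sum, acc = 12-1 = 11
i=4,n=2: even sum, acc = 11+8 = 19
i=4,n=3: odd sum, acc = 19-3 = 16
i=4,n=4: even sum, acc = 16+16 = 32
i=5,n=0: odd sum, acc = 32-0 = 32
i=5,n=1: even sum, acc = 32+5 = 37
i=5,n=2: odd sum, acc = 37-2 = 35
i=5,n=3: even sum, acc = 35+15 = 50
i=5,n=4: odd sum, acc = 50-4 = 46

46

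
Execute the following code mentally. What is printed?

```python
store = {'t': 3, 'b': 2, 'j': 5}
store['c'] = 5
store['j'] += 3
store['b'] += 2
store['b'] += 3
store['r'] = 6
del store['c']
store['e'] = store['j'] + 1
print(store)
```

{'t': 3, 'b': 7, 'j': 8, 'r': 6, 'e': 9}

store['c'] = 5 → {'t': 3, 'b': 2, 'j': 5, 'c': 5}
store['j'] = 5+3 = 8 → {'t': 3, 'b': 2, 'j': 8, 'c': 5}
store['b'] = 2+2 = 4 → {'t': 3, 'b': 4, 'j': 8, 'c': 5}
store['b'] = 4+3 = 7 → {'t': 3, 'b': 7, 'j': 8, 'c': 5}
store['r'] = 6 → {'t': 3, 'b': 7, 'j': 8, 'c': 5, 'r': 6}
del 'c' → {'t': 3, 'b': 7, 'j': 8, 'r': 6}
store['e'] = store['j']+1 = 9 → {'t': 3, 'b': 7, 'j': 8, 'r': 6, 'e': 9}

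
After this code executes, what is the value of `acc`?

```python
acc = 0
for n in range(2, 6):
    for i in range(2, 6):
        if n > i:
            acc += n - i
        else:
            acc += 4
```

n=2,i=2: not 2>2, acc = 0+4 = 4
n=2,i=3: not 2>3, acc = 4+4 = 8
n=2,i=4: not 2>4, acc = 8+4 = 12
n=2,i=5: not 2>5, acc = 12+4 = 16
n=3,i=2: 3>2, acc = 16+1 = 17
n=3,i=3: not 3>3, acc = 17+4 = 21
n=3,i=4: not 3>4, acc = 21+4 = 25
n=3,i=5: not 3>5, acc = 25+4 = 29
n=4,i=2: 4>2, acc = 29+2 = 31
n=4,i=3: 4>3, acc = 31+1 = 32
n=4,i=4: not 4>4, acc = 32+4 = 36
n=4,i=5: not 4>5, acc = 36+4 = 40
n=5,i=2: 5>2, acc = 40+3 = 43
n=5,i=3: 5>3, acc = 43+2 = 45
n=5,i=4: 5>4, acc = 45+1 = 46
n=5,i=5: not 5>5, acc = 46+4 = 50

50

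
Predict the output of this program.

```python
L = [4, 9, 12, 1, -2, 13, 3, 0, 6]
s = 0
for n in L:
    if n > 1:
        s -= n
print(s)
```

n=4: >1, s = 0-4 = -4
n=9: >1, s = (-4)-9 = -13
n=12: >1, s = (-13)-12 = -25
n=1: not >1
n=-2: not >1
n=13: >1, s = (-25)-13 = -38
n=3: >1, s = (-38)-3 = -41
n=0: not >1
n=6: >1, s = (-41)-6 = -47

-47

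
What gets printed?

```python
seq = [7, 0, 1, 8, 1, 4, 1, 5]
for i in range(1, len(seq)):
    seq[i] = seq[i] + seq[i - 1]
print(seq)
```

[7, 7, 8, 16, 17, 21, 22, 27]

i=1: seq[1] = 0+7 = 7 → [7, 7, 1, 8, 1, 4, 1, 5]
i=2: seq[2] = 1+7 = 8 → [7, 7, 8, 8, 1, 4, 1, 5]
i=3: seq[3] = 8+8 = 16 → [7, 7, 8, 16, 1, 4, 1, 5]
i=4: seq[4] = 1+16 = 17 → [7, 7, 8, 16, 17, 4, 1, 5]
i=5: seq[5] = 4+17 = 21 → [7, 7, 8, 16, 17, 21, 1, 5]
i=6: seq[6] = 1+21 = 22 → [7, 7, 8, 16, 17, 21, 22, 5]
i=7: seq[7] = 5+22 = 27 → [7, 7, 8, 16, 17, 21, 22, 27]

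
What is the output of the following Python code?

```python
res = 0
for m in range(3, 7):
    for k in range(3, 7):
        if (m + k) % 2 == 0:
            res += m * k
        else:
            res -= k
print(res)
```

m=3,k=3: even sum, res = 0+9 = 9
m=3,k=4: odd sum, res = 9-4 = 5
m=3,k=5: even sum, res = 5+15 = 20
m=3,k=6: odd sum, res = 20-6 = 14
m=4,k=3: odd sum, res = 14-3 = 11
m=4,k=4: even sum, res = 11+16 = 27
m=4,k=5: odd sum, res = 27-5 = 22
m=4,k=6: even sum, res = 22+24 = 46
m=5,k=3: even sum, res = 46+15 = 61
m=5,k=4: odd sum, res = 61-4 = 57
m=5,k=5: even sum, res = 57+25 = 82
m=5,k=6: odd sum, res = 82-6 = 76
m=6,k=3: odd sum, res = 76-3 = 73
m=6,k=4: even sum, res = 73+24 = 97
m=6,k=5: odd sum, res = 97-5 = 92
m=6,k=6: even sum, res = 92+36 = 128

128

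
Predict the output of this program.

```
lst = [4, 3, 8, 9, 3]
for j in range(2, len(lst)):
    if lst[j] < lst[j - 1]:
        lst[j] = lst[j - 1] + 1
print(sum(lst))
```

34

j=2: 8>=3, unchanged → [4, 3, 8, 9, 3]
j=3: 9>=8, unchanged → [4, 3, 8, 9, 3]
j=4: 3<9, lst[4] = 9+1 = 10 → [4, 3, 8, 9, 10]
sum = 34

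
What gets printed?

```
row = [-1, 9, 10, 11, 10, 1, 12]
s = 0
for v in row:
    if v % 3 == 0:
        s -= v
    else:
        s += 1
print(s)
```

v=-1: not %3==0, s = 0+1 = 1
v=9: %3==0, s = 1-9 = -8
v=10: not %3==0, s = (-8)+1 = -7
v=11: not %3==0, s = (-7)+1 = -6
v=10: not %3==0, s = (-6)+1 = -5
v=1: not %3==0, s = (-5)+1 = -4
v=12: %3==0, s = (-4)-12 = -16

-16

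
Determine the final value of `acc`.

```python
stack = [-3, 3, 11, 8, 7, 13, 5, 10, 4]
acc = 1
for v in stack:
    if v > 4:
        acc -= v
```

-53

v=-3: not >4
v=3: not >4
v=11: >4, acc = 1-11 = -10
v=8: >4, acc = (-10)-8 = -18
v=7: >4, acc = (-18)-7 = -25
v=13: >4, acc = (-25)-13 = -38
v=5: >4, acc = (-38)-5 = -43
v=10: >4, acc = (-43)-10 = -53
v=4: not >4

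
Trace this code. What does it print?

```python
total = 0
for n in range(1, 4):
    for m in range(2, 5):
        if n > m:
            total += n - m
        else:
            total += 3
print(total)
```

n=1,m=2: not 1>2, total = 0+3 = 3
n=1,m=3: not 1>3, total = 3+3 = 6
n=1,m=4: not 1>4, total = 6+3 = 9
n=2,m=2: not 2>2, total = 9+3 = 12
n=2,m=3: not 2>3, total = 12+3 = 15
n=2,m=4: not 2>4, total = 15+3 = 18
n=3,m=2: 3>2, total = 18+1 = 19
n=3,m=3: not 3>3, total = 19+3 = 22
n=3,m=4: not 3>4, total = 22+3 = 25

25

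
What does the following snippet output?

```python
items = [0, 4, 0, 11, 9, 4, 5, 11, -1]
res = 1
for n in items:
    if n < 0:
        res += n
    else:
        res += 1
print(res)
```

8

n=0: not <0, res = 1+1 = 2
n=4: not <0, res = 2+1 = 3
n=0: not <0, res = 3+1 = 4
n=11: not <0, res = 4+1 = 5
n=9: not <0, res = 5+1 = 6
n=4: not <0, res = 6+1 = 7
n=5: not <0, res = 7+1 = 8
n=11: not <0, res = 8+1 = 9
n=-1: <0, res = 9+(-1) = 8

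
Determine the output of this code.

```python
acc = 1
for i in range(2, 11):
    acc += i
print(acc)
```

55

i=2: acc = 1+2 = 3
i=3: acc = 3+3 = 6
i=4: acc = 6+4 = 10
i=5: acc = 10+5 = 15
i=6: acc = 15+6 = 21
i=7: acc = 21+7 = 28
i=8: acc = 28+8 = 36
i=9: acc = 36+9 = 45
i=10: acc = 45+10 = 55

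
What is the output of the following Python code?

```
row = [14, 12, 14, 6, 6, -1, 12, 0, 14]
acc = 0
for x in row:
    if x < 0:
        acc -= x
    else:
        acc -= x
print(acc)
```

-77

x=14: not <0, acc = 0-14 = -14
x=12: not <0, acc = (-14)-12 = -26
x=14: not <0, acc = (-26)-14 = -40
x=6: not <0, acc = (-40)-6 = -46
x=6: not <0, acc = (-46)-6 = -52
x=-1: <0, acc = (-52)-(-1) = -51
x=12: not <0, acc = (-51)-12 = -63
x=0: not <0, acc = (-63)-0 = -63
x=14: not <0, acc = (-63)-14 = -77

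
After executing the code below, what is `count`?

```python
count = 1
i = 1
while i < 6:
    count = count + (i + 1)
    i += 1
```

21

i=1: count = 1+2 = 3
i=2: count = 3+3 = 6
i=3: count = 6+4 = 10
i=4: count = 10+5 = 15
i=5: count = 15+6 = 21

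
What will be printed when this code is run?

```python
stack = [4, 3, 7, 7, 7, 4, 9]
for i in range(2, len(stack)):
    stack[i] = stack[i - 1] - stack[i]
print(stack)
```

[4, 3, -4, -11, -18, -22, -31]

i=2: stack[2] = 3-7 = -4 → [4, 3, -4, 7, 7, 4, 9]
i=3: stack[3] = (-4)-7 = -11 → [4, 3, -4, -11, 7, 4, 9]
i=4: stack[4] = (-11)-7 = -18 → [4, 3, -4, -11, -18, 4, 9]
i=5: stack[5] = (-18)-4 = -22 → [4, 3, -4, -11, -18, -22, 9]
i=6: stack[6] = (-22)-9 = -31 → [4, 3, -4, -11, -18, -22, -31]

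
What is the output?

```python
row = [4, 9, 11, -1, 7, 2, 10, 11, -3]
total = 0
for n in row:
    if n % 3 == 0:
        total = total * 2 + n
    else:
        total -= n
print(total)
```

-81

n=4: not %3==0, total = 0-4 = -4
n=9: %3==0, total = (-4)*2+9 = 1
n=11: not %3==0, total = 1-11 = -10
n=-1: not %3==0, total = (-10)-(-1) = -9
n=7: not %3==0, total = (-9)-7 = -16
n=2: not %3==0, total = (-16)-2 = -18
n=10: not %3==0, total = (-18)-10 = -28
n=11: not %3==0, total = (-28)-11 = -39
n=-3: %3==0, total = (-39)*2+(-3) = -81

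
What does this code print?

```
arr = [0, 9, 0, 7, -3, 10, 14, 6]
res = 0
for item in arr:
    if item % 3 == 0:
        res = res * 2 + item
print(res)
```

item=0: %3==0, res = 0*2+0 = 0
item=9: %3==0, res = 0*2+9 = 9
item=0: %3==0, res = 9*2+0 = 18
item=7: not %3==0
item=-3: %3==0, res = 18*2+(-3) = 33
item=10: not %3==0
item=14: not %3==0
item=6: %3==0, res = 33*2+6 = 72

72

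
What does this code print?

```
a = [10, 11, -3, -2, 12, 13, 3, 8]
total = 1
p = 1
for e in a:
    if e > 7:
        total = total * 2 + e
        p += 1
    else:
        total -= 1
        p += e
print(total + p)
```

e=10: >7, total = 1*2+10 = 12; p=2
e=11: >7, total = 12*2+11 = 35; p=3
e=-3: not >7, total = 35-1 = 34; p=0
e=-2: not >7, total = 34-1 = 33; p=-2
e=12: >7, total = 33*2+12 = 78; p=-1
e=13: >7, total = 78*2+13 = 169; p=0
e=3: not >7, total = 169-1 = 168; p=3
e=8: >7, total = 168*2+8 = 344; p=4
total+p = 344+4 = 348

348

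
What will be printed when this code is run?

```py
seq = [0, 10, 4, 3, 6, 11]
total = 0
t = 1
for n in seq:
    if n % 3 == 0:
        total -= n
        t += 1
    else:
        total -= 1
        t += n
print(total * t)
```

-348

n=0: %3==0, total = 0-0 = 0; t=2
n=10: not %3==0, total = 0-1 = -1; t=12
n=4: not %3==0, total = (-1)-1 = -2; t=16
n=3: %3==0, total = (-2)-3 = -5; t=17
n=6: %3==0, total = (-5)-6 = -11; t=18
n=11: not %3==0, total = (-11)-1 = -12; t=29
total*t = (-12)*29 = -348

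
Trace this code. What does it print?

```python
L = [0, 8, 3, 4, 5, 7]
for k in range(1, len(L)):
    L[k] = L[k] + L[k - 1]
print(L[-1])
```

27

k=1: L[1] = 8+0 = 8 → [0, 8, 3, 4, 5, 7]
k=2: L[2] = 3+8 = 11 → [0, 8, 11, 4, 5, 7]
k=3: L[3] = 4+11 = 15 → [0, 8, 11, 15, 5, 7]
k=4: L[4] = 5+15 = 20 → [0, 8, 11, 15, 20, 7]
k=5: L[5] = 7+20 = 27 → [0, 8, 11, 15, 20, 27]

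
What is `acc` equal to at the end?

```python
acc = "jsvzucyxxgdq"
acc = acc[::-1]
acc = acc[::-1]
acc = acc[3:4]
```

reverse → 'qdgxxycuzvsj'
reverse → 'jsvzucyxxgdq'
slice [3:4] → 'z'

'z'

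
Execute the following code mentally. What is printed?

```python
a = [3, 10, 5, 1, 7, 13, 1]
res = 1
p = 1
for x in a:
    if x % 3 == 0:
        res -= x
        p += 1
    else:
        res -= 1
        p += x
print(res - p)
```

x=3: %3==0, res = 1-3 = -2; p=2
x=10: not %3==0, res = (-2)-1 = -3; p=12
x=5: not %3==0, res = (-3)-1 = -4; p=17
x=1: not %3==0, res = (-4)-1 = -5; p=18
x=7: not %3==0, res = (-5)-1 = -6; p=25
x=13: not %3==0, res = (-6)-1 = -7; p=38
x=1: not %3==0, res = (-7)-1 = -8; p=39
res-p = (-8)-39 = -47

-47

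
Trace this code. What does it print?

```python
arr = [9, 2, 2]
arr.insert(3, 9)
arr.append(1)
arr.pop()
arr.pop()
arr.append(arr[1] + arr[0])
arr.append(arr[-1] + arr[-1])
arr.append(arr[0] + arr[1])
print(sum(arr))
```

insert 9 at 3 → [9, 2, 2, 9]
append 1 → [9, 2, 2, 9, 1]
pop() removes 1 → [9, 2, 2, 9]
pop() removes 9 → [9, 2, 2]
append arr[1]+arr[0] = 2+9 = 11 → [9, 2, 2, 11]
append arr[-1]+arr[-1] = 11+11 = 22 → [9, 2, 2, 11, 22]
append arr[0]+arr[1] = 9+2 = 11 → [9, 2, 2, 11, 22, 11]
sum = 57

57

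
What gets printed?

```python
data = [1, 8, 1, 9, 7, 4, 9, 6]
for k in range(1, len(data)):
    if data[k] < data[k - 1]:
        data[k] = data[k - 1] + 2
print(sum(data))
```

99

k=1: 8>=1, unchanged → [1, 8, 1, 9, 7, 4, 9, 6]
k=2: 1<8, data[2] = 8+2 = 10 → [1, 8, 10, 9, 7, 4, 9, 6]
k=3: 9<10, data[3] = 10+2 = 12 → [1, 8, 10, 12, 7, 4, 9, 6]
k=4: 7<12, data[4] = 12+2 = 14 → [1, 8, 10, 12, 14, 4, 9, 6]
k=5: 4<14, data[5] = 14+2 = 16 → [1, 8, 10, 12, 14, 16, 9, 6]
k=6: 9<16, data[6] = 16+2 = 18 → [1, 8, 10, 12, 14, 16, 18, 6]
k=7: 6<18, data[7] = 18+2 = 20 → [1, 8, 10, 12, 14, 16, 18, 20]
sum = 99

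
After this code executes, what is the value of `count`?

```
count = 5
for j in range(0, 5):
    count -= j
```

-5

j=0: count = 5-0 = 5
j=1: count = 5-1 = 4
j=2: count = 4-2 = 2
j=3: count = 2-3 = -1
j=4: count = (-1)-4 = -5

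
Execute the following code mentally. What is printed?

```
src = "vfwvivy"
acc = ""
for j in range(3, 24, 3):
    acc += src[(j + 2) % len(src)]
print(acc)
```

vfivvyw

j=3: add src[5]='v' → 'v'
j=6: add src[1]='f' → 'vf'
j=9: add src[4]='i' → 'vfi'
j=12: add src[0]='v' → 'vfiv'
j=15: add src[3]='v' → 'vfivv'
j=18: add src[6]='y' → 'vfivvy'
j=21: add src[2]='w' → 'vfivvyw'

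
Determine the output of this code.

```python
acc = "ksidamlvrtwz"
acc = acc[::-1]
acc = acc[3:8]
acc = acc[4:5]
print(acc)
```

reverse → 'zwtrvlmadisk'
slice [3:8] → 'rvlma'
slice [4:5] → 'a'

a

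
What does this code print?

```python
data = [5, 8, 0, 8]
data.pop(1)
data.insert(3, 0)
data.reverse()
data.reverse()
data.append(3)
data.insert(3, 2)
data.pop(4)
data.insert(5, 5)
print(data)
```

pop(1) removes 8 → [5, 0, 8]
insert 0 at 3 → [5, 0, 8, 0]
reverse → [0, 8, 0, 5]
reverse → [5, 0, 8, 0]
append 3 → [5, 0, 8, 0, 3]
insert 2 at 3 → [5, 0, 8, 2, 0, 3]
pop(4) removes 0 → [5, 0, 8, 2, 3]
insert 5 at 5 → [5, 0, 8, 2, 3, 5]

[5, 0, 8, 2, 3, 5]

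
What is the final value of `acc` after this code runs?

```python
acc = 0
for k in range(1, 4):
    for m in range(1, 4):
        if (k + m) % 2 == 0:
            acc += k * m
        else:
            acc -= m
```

k=1,m=1: even sum, acc = 0+1 = 1
k=1,m=2: odd sum, acc = 1-2 = -1
k=1,m=3: even sum, acc = (-1)+3 = 2
k=2,m=1: odd sum, acc = 2-1 = 1
k=2,m=2: even sum, acc = 1+4 = 5
k=2,m=3: odd sum, acc = 5-3 = 2
k=3,m=1: even sum, acc = 2+3 = 5
k=3,m=2: odd sum, acc = 5-2 = 3
k=3,m=3: even sum, acc = 3+9 = 12

12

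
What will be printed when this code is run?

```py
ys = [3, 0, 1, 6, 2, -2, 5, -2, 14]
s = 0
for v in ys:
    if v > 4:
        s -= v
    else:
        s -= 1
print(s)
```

-31

v=3: not >4, s = 0-1 = -1
v=0: not >4, s = (-1)-1 = -2
v=1: not >4, s = (-2)-1 = -3
v=6: >4, s = (-3)-6 = -9
v=2: not >4, s = (-9)-1 = -10
v=-2: not >4, s = (-10)-1 = -11
v=5: >4, s = (-11)-5 = -16
v=-2: not >4, s = (-16)-1 = -17
v=14: >4, s = (-17)-14 = -31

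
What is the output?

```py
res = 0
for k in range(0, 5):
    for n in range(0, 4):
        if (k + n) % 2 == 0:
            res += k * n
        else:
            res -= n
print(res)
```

k=0,n=0: even sum, res = 0+0 = 0
k=0,n=1: odd sum, res = 0-1 = -1
k=0,n=2: even sum, res = (-1)+0 = -1
k=0,n=3: odd sum, res = (-1)-3 = -4
k=1,n=0: odd sum, res = (-4)-0 = -4
k=1,n=1: even sum, res = (-4)+1 = -3
k=1,n=2: odd sum, res = (-3)-2 = -5
k=1,n=3: even sum, res = (-5)+3 = -2
k=2,n=0: even sum, res = (-2)+0 = -2
k=2,n=1: odd sum, res = (-2)-1 = -3
k=2,n=2: even sum, res = (-3)+4 = 1
k=2,n=3: odd sum, res = 1-3 = -2
k=3,n=0: odd sum, res = (-2)-0 = -2
k=3,n=1: even sum, res = (-2)+3 = 1
k=3,n=2: odd sum, res = 1-2 = -1
k=3,n=3: even sum, res = (-1)+9 = 8
k=4,n=0: even sum, res = 8+0 = 8
k=4,n=1: odd sum, res = 8-1 = 7
k=4,n=2: even sum, res = 7+8 = 15
k=4,n=3: odd sum, res = 15-3 = 12

12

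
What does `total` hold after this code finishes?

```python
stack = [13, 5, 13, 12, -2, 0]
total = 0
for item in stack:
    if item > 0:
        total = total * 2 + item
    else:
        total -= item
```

164

item=13: >0, total = 0*2+13 = 13
item=5: >0, total = 13*2+5 = 31
item=13: >0, total = 31*2+13 = 75
item=12: >0, total = 75*2+12 = 162
item=-2: not >0, total = 162-(-2) = 164
item=0: not >0, total = 164-0 = 164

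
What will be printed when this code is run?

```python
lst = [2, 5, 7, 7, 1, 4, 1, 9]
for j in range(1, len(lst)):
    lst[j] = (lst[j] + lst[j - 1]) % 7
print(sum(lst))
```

j=1: lst[1] = (5+2)%7 = 0 → [2, 0, 7, 7, 1, 4, 1, 9]
j=2: lst[2] = (7+0)%7 = 0 → [2, 0, 0, 7, 1, 4, 1, 9]
j=3: lst[3] = (7+0)%7 = 0 → [2, 0, 0, 0, 1, 4, 1, 9]
j=4: lst[4] = (1+0)%7 = 1 → [2, 0, 0, 0, 1, 4, 1, 9]
j=5: lst[5] = (4+1)%7 = 5 → [2, 0, 0, 0, 1, 5, 1, 9]
j=6: lst[6] = (1+5)%7 = 6 → [2, 0, 0, 0, 1, 5, 6, 9]
j=7: lst[7] = (9+6)%7 = 1 → [2, 0, 0, 0, 1, 5, 6, 1]
sum = 15

15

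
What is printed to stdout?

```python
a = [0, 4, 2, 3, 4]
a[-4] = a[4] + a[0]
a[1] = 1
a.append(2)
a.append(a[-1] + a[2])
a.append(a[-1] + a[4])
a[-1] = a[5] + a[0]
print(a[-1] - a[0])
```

2

a[-4] = a[4]+a[0] = 4+0 = 4 → [0, 4, 2, 3, 4]
a[1] = 1 → [0, 1, 2, 3, 4]
append 2 → [0, 1, 2, 3, 4, 2]
append a[-1]+a[2] = 2+2 = 4 → [0, 1, 2, 3, 4, 2, 4]
append a[-1]+a[4] = 4+4 = 8 → [0, 1, 2, 3, 4, 2, 4, 8]
a[-1] = a[5]+a[0] = 2+0 = 2 → [0, 1, 2, 3, 4, 2, 4, 2]
a[-1]-a[0] = 2-0 = 2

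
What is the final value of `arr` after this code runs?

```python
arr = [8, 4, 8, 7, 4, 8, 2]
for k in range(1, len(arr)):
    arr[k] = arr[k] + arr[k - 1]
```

[8, 12, 20, 27, 31, 39, 41]

k=1: arr[1] = 4+8 = 12 → [8, 12, 8, 7, 4, 8, 2]
k=2: arr[2] = 8+12 = 20 → [8, 12, 20, 7, 4, 8, 2]
k=3: arr[3] = 7+20 = 27 → [8, 12, 20, 27, 4, 8, 2]
k=4: arr[4] = 4+27 = 31 → [8, 12, 20, 27, 31, 8, 2]
k=5: arr[5] = 8+31 = 39 → [8, 12, 20, 27, 31, 39, 2]
k=6: arr[6] = 2+39 = 41 → [8, 12, 20, 27, 31, 39, 41]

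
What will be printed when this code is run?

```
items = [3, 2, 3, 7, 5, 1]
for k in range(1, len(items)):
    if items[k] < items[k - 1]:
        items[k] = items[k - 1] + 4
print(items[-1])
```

k=1: 2<3, items[1] = 3+4 = 7 → [3, 7, 3, 7, 5, 1]
k=2: 3<7, items[2] = 7+4 = 11 → [3, 7, 11, 7, 5, 1]
k=3: 7<11, items[3] = 11+4 = 15 → [3, 7, 11, 15, 5, 1]
k=4: 5<15, items[4] = 15+4 = 19 → [3, 7, 11, 15, 19, 1]
k=5: 1<19, items[5] = 19+4 = 23 → [3, 7, 11, 15, 19, 23]

23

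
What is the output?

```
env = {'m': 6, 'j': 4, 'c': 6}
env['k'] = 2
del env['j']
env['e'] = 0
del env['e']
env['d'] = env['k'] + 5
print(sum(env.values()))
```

env['k'] = 2 → {'m': 6, 'j': 4, 'c': 6, 'k': 2}
del 'j' → {'m': 6, 'c': 6, 'k': 2}
env['e'] = 0 → {'m': 6, 'c': 6, 'k': 2, 'e': 0}
del 'e' → {'m': 6, 'c': 6, 'k': 2}
env['d'] = env['k']+5 = 7 → {'m': 6, 'c': 6, 'k': 2, 'd': 7}
sum of values = 21

21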